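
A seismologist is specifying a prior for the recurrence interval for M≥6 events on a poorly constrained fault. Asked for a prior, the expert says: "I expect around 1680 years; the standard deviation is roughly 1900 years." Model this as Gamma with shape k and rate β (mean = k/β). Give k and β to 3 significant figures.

k ≈ 0.782, β ≈ 0.000465

For Gamma(k, rate β): mean = k/β, variance = k/β², so CV = 1/√k.
CV = SD/mean = 1900/1680 = 1.131, hence k = 1/CV² = 0.782.
Then β = k/mean = 0.782/1680 = 0.000465.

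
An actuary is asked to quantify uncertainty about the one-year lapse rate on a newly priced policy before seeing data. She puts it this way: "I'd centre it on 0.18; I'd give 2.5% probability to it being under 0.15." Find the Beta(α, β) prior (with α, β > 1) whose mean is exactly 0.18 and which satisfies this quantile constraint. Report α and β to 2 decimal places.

With mean 0.18 fixed, write α = 0.18s, β = 0.82s where s = α+β.
Need P(θ < 0.15) = 0.025 under Beta(0.18s, 0.82s). Normal approximation: (q−m)/√(m(1−m)/s) ≈ z_{0.025} = -1.96, so s ≈ 0.18·0.82·(-1.96)²/(0.15−0.18)² = 630.0.
At s = 630.0: P(θ<0.15) ≈ 0.021. Adjusting to match 0.025 gives s ≈ 586.86.
So α = 0.18·586.86 ≈ 105.63, β = 0.82·586.86 ≈ 481.22.

α ≈ 105.63, β ≈ 481.22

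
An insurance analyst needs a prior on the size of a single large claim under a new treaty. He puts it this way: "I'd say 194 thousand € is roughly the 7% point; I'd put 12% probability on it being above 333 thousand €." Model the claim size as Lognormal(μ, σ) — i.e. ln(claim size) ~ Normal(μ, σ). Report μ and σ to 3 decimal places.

μ ≈ 5.569, σ ≈ 0.204

If T ~ Lognormal(μ,σ) then ln T ~ Normal(μ,σ), so the p-quantile of ln T is μ + z_p·σ.
ln(194) = 5.268 and ln(333) = 5.808; z_{0.07} = -1.476, z_{0.88} = 1.175.
σ = (5.808 − 5.268)/(1.175 − (-1.476)) = 0.204.
μ = 5.268 − (-1.476)·0.204 = 5.569.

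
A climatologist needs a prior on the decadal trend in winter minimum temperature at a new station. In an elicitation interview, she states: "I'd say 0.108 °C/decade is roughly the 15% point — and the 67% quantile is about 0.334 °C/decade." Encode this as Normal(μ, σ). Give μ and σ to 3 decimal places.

The p-quantile of Normal(μ,σ) is μ + z_p·σ, with z_{0.15} = -1.036 and z_{0.67} = 0.4399.
Eliminate σ: μ = (z₂·x₁ − z₁·x₂)/(z₂ − z₁) = (0.4399·0.108 − (-1.036)·0.334)/1.476 = 0.267.
Then σ = (x₂ − x₁)/(z₂ − z₁) = (0.334 − 0.108)/1.476 = 0.153.

μ = 0.267, σ = 0.153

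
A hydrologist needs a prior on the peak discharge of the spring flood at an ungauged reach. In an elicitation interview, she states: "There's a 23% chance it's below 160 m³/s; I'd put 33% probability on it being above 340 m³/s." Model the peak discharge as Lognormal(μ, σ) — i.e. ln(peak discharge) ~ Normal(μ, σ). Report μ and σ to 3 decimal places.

If T ~ Lognormal(μ,σ) then ln T ~ Normal(μ,σ), so the p-quantile of ln T is μ + z_p·σ.
ln(160) = 5.075 and ln(340) = 5.829; z_{0.23} = -0.7388, z_{0.67} = 0.4399.
σ = (5.829 − 5.075)/(0.4399 − (-0.7388)) = 0.639.
μ = 5.075 − (-0.7388)·0.639 = 5.548.

μ ≈ 5.548, σ ≈ 0.639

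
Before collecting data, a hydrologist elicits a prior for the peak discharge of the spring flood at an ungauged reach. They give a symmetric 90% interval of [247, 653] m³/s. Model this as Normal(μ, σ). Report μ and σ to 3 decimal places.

μ = 450.000, σ = 123.415

A symmetric 90% interval runs μ ± z·σ with z = 1.645.
Half-width = 203, so σ = 203/1.645 = 123.415.
μ is the interval midpoint, 450.000.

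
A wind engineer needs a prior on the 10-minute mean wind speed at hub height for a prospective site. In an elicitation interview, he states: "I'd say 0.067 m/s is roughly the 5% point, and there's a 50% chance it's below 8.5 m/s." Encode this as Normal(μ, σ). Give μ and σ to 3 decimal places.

μ = 8.500, σ = 5.127

The p-quantile of Normal(μ,σ) is μ + z_p·σ, with z_{0.05} = -1.645 and z_{0.5} = 0.
Eliminate σ: μ = (z₂·x₁ − z₁·x₂)/(z₂ − z₁) = (0·0.067 − (-1.645)·8.5)/1.645 = 8.500.
Then σ = (x₂ − x₁)/(z₂ − z₁) = (8.5 − 0.067)/1.645 = 5.127.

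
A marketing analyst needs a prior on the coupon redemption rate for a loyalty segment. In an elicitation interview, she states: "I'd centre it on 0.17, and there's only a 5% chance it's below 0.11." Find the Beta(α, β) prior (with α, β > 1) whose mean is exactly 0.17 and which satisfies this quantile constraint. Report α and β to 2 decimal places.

With mean 0.17 fixed, write α = 0.17s, β = 0.83s where s = α+β.
Need P(θ < 0.11) = 0.05 under Beta(0.17s, 0.83s). Normal approximation: (q−m)/√(m(1−m)/s) ≈ z_{0.05} = -1.64, so s ≈ 0.17·0.83·(-1.64)²/(0.11−0.17)² = 106.0.
At s = 106.0: P(θ<0.11) ≈ 0.037. Adjusting to match 0.05 gives s ≈ 91.22.
So α = 0.17·91.22 ≈ 15.51, β = 0.83·91.22 ≈ 75.71.

α ≈ 15.51, β ≈ 75.71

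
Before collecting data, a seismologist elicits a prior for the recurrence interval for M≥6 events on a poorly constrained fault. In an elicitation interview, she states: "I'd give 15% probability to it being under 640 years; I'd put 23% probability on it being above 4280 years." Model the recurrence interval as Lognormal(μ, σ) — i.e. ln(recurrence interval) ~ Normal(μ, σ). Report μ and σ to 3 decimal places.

μ ≈ 7.571, σ ≈ 1.070

If T ~ Lognormal(μ,σ) then ln T ~ Normal(μ,σ), so the p-quantile of ln T is μ + z_p·σ.
ln(640) = 6.461 and ln(4280) = 8.362; z_{0.15} = -1.036, z_{0.77} = 0.7388.
σ = (8.362 − 6.461)/(0.7388 − (-1.036)) = 1.070.
μ = 6.461 − (-1.036)·1.070 = 7.571.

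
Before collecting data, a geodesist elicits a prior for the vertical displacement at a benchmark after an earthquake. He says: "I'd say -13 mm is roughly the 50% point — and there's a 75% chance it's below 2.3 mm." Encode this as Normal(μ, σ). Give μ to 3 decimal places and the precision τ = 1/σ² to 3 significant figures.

μ = -13.000, τ = 0.00194

For Normal(μ,σ), the p-quantile is μ + z_p·σ. Here z_{0.5} = 0, z_{0.75} = 0.6745.
So -13 = μ + 0σ and 2.3 = μ + 0.6745σ.
Subtracting: σ = (2.3 − -13)/(0.6745 − (0)) = 22.684.
Then μ = -13 − (0)·22.684 = -13.000.
Precision τ = 1/σ² = 1/22.68² = 0.00194.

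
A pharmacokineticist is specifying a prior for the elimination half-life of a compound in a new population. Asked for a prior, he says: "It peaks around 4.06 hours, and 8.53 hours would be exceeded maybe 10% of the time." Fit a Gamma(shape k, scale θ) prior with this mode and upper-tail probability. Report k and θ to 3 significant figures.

k ≈ 4.49, θ ≈ 1.16

Gamma(k,θ) with k>1 has mode (k−1)θ, so θ = 4.06/(k−1).
Need P(X < 8.53) = 0.9 with θ tied to k this way. Start at k = 2, θ = 4.06: P(X<8.53) ≈ 0.621.
Too low — raise k to concentrate. Iterating converges to k ≈ 4.49.
Then θ = 4.06/(4.49−1) ≈ 1.16.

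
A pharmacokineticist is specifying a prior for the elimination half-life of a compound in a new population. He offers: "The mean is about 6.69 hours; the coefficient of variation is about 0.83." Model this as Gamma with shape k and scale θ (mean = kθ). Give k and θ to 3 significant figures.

k ≈ 1.45, θ ≈ 4.61

For Gamma(k, scale θ): mean = kθ, variance = kθ², so CV = 1/√k.
CV = 0.83, hence k = 1/CV² = 1.45.
Then θ = mean/k = 6.69/1.45 = 4.61.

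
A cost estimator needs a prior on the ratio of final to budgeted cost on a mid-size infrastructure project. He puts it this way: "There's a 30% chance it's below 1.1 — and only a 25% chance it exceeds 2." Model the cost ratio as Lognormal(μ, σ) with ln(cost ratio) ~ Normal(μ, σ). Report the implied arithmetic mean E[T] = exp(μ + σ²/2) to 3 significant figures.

E[T] ≈ 1.62

If T ~ Lognormal(μ,σ) then ln T ~ Normal(μ,σ), so the p-quantile of ln T is μ + z_p·σ.
ln(1.1) = 0.09531 and ln(2) = 0.6931; z_{0.3} = -0.5244, z_{0.75} = 0.6745.
σ = (0.6931 − 0.09531)/(0.6745 − (-0.5244)) = 0.499.
μ = 0.09531 − (-0.5244)·0.499 = 0.357.
E[T] = exp(μ + σ²/2) = exp(0.357 + 0.1243) = 1.62.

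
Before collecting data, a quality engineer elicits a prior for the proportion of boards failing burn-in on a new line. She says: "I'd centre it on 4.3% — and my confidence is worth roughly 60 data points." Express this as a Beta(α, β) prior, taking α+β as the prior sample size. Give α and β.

α = 2.58, β = 57.42

Under the effective-sample-size interpretation, Beta(α, β) has prior mean α/(α+β) and prior sample size α+β.
So α+β = 60 and α/(α+β) = 0.043, giving α = 0.043·60 = 2.58 and β = 60 − 2.58 = 57.42.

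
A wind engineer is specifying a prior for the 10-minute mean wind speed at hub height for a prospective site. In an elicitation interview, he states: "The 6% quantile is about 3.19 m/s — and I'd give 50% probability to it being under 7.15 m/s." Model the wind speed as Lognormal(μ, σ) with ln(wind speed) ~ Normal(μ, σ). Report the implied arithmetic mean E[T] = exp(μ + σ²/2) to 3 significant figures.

E[T] ≈ 8.18 m/s

If T ~ Lognormal(μ,σ) then ln T ~ Normal(μ,σ), so the p-quantile of ln T is μ + z_p·σ.
ln(3.19) = 1.16 and ln(7.15) = 1.967; z_{0.06} = -1.555, z_{0.5} = 0.
σ = (1.967 − 1.16)/(0 − (-1.555)) = 0.519.
μ = 1.16 − (-1.555)·0.519 = 1.967.
E[T] = exp(μ + σ²/2) = exp(1.967 + 0.1347) = 8.18 m/s.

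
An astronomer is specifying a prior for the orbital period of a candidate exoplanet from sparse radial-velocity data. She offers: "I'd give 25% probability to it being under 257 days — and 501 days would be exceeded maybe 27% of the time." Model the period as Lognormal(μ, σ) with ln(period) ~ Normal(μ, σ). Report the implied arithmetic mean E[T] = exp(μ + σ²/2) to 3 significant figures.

If T ~ Lognormal(μ,σ) then ln T ~ Normal(μ,σ), so the p-quantile of ln T is μ + z_p·σ.
ln(257) = 5.549 and ln(501) = 6.217; z_{0.25} = -0.6745, z_{0.73} = 0.6128.
σ = (6.217 − 5.549)/(0.6128 − (-0.6745)) = 0.519.
μ = 5.549 − (-0.6745)·0.519 = 5.899.
E[T] = exp(μ + σ²/2) = exp(5.899 + 0.1344) = 417 days.

E[T] ≈ 417 days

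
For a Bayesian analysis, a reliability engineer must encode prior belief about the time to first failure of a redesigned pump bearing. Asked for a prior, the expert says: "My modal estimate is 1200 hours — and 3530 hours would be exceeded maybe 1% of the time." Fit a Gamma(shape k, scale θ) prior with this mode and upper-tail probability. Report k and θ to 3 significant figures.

Gamma(k,θ) with k>1 has mode (k−1)θ, so θ = 1200/(k−1).
Need P(X < 3530) = 0.99 with θ tied to k this way. Start at k = 2, θ = 1200: P(X<3530) ≈ 0.792.
Too low — raise k to concentrate. Iterating converges to k ≈ 4.89.
Then θ = 1200/(4.89−1) ≈ 309.

k ≈ 4.89, θ ≈ 309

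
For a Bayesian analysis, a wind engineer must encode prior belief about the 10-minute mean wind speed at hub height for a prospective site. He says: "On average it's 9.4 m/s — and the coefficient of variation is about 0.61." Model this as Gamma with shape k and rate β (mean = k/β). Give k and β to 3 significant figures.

k ≈ 2.69, β ≈ 0.286

For Gamma(k, rate β): mean = k/β, variance = k/β², so CV = 1/√k.
CV = 0.61, hence k = 1/CV² = 2.69.
Then β = k/mean = 2.69/9.4 = 0.286.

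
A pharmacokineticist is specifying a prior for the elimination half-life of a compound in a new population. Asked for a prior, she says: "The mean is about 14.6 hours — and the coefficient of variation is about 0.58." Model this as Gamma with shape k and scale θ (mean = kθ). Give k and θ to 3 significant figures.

k ≈ 2.97, θ ≈ 4.91

For Gamma(k, scale θ): mean = kθ, variance = kθ², so CV = 1/√k.
CV = 0.58, hence k = 1/CV² = 2.97.
Then θ = mean/k = 14.6/2.97 = 4.91.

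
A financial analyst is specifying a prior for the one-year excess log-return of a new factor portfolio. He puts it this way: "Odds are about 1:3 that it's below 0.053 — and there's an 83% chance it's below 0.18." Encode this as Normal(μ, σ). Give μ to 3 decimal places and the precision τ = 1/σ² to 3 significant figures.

μ = 0.106, τ = 164

The p-quantile of Normal(μ,σ) is μ + z_p·σ, with z_{0.25} = -0.6745 and z_{0.83} = 0.9542.
Eliminate σ: μ = (z₂·x₁ − z₁·x₂)/(z₂ − z₁) = (0.9542·0.053 − (-0.6745)·0.18)/1.629 = 0.106.
Then σ = (x₂ − x₁)/(z₂ − z₁) = (0.18 − 0.053)/1.629 = 0.078.
Precision τ = 1/σ² = 1/0.07798² = 164.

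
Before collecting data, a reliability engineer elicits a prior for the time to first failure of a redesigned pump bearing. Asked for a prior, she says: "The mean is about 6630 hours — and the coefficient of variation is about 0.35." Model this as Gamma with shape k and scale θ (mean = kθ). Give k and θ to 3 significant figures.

For Gamma(k, scale θ): mean = kθ, variance = kθ², so CV = 1/√k.
CV = 0.35, hence k = 1/CV² = 8.16.
Then θ = mean/k = 6630/8.16 = 812.

k ≈ 8.16, θ ≈ 812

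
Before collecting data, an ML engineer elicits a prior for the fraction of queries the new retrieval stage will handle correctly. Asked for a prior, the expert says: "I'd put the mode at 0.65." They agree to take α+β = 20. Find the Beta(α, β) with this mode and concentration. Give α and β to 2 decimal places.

α = 12.70, β = 7.30

For α,β > 1 the Beta mode is (α−1)/(α+β−2). With α+β = 20, the mode is (α−1)/18.
Set (α−1)/18 = 0.65 → α = 1 + 0.65·18 = 12.70.
β = 20 − α = 7.30.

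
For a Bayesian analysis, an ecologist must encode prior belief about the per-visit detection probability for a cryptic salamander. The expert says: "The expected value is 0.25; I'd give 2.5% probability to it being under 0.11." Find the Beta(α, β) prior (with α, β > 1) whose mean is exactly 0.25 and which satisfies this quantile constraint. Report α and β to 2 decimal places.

With mean 0.25 fixed, write α = 0.25s, β = 0.75s where s = α+β.
Need P(θ < 0.11) = 0.025 under Beta(0.25s, 0.75s). Normal approximation: (q−m)/√(m(1−m)/s) ≈ z_{0.025} = -1.96, so s ≈ 0.25·0.75·(-1.96)²/(0.11−0.25)² = 36.7.
At s = 36.7: P(θ<0.11) ≈ 0.011. Adjusting to match 0.025 gives s ≈ 27.44.
So α = 0.25·27.44 ≈ 6.86, β = 0.75·27.44 ≈ 20.58.

α ≈ 6.86, β ≈ 20.58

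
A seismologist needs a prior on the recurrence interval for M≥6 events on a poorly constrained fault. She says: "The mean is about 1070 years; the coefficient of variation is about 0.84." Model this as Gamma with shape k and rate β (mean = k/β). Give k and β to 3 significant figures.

k ≈ 1.42, β ≈ 0.00132

For Gamma(k, rate β): mean = k/β, variance = k/β², so CV = 1/√k.
CV = 0.84, hence k = 1/CV² = 1.42.
Then β = k/mean = 1.42/1070 = 0.00132.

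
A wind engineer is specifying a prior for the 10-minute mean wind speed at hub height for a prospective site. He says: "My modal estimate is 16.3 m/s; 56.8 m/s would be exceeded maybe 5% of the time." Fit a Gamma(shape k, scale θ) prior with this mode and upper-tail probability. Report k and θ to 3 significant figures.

Gamma(k,θ) with k>1 has mode (k−1)θ, so θ = 16.3/(k−1).
Need P(X < 56.8) = 0.95 with θ tied to k this way. Start at k = 2, θ = 16.3: P(X<56.8) ≈ 0.862.
Too low — raise k to concentrate. Iterating converges to k ≈ 2.66.
Then θ = 16.3/(2.66−1) ≈ 9.83.

k ≈ 2.66, θ ≈ 9.83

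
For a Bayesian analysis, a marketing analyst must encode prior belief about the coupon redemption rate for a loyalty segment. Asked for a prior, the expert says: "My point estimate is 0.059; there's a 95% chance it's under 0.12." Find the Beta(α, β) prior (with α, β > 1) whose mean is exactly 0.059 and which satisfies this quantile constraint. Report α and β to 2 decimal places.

α ≈ 3.09, β ≈ 49.25

With mean 0.059 fixed, write α = 0.059s, β = 0.941s where s = α+β.
Need P(θ < 0.12) = 0.95 under Beta(0.059s, 0.941s). Normal approximation: (q−m)/√(m(1−m)/s) ≈ z_{0.95} = 1.64, so s ≈ 0.059·0.941·(1.64)²/(0.12−0.059)² = 40.4.
At s = 40.4: P(θ<0.12) ≈ 0.931. Adjusting to match 0.95 gives s ≈ 52.34.
So α = 0.059·52.34 ≈ 3.09, β = 0.941·52.34 ≈ 49.25.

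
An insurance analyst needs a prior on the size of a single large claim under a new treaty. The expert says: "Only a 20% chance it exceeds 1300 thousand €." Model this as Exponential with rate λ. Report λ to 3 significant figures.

λ ≈ 0.00124

P(T > 1300.0) = e^(−λ·1300.0) = 0.2, so λ = −ln(0.2)/1300.0 = 0.00124.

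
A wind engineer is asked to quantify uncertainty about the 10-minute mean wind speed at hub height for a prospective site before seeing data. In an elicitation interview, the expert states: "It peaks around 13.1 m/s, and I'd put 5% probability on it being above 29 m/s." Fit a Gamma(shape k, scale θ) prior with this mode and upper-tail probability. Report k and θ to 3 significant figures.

k ≈ 5.35, θ ≈ 3.01

Gamma(k,θ) with k>1 has mode (k−1)θ, so θ = 13.1/(k−1).
Need P(X < 29) = 0.95 with θ tied to k this way. Start at k = 2, θ = 13.1: P(X<29) ≈ 0.649.
Too low — raise k to concentrate. Iterating converges to k ≈ 5.35.
Then θ = 13.1/(5.35−1) ≈ 3.01.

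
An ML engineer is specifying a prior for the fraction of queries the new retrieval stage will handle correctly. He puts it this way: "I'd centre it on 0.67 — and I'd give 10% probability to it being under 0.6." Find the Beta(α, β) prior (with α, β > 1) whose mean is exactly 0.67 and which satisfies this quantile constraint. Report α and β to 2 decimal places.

With mean 0.67 fixed, write α = 0.67s, β = 0.33s where s = α+β.
Need P(θ < 0.6) = 0.1 under Beta(0.67s, 0.33s). Normal approximation: (q−m)/√(m(1−m)/s) ≈ z_{0.1} = -1.28, so s ≈ 0.67·0.33·(-1.28)²/(0.6−0.67)² = 74.1.
At s = 74.1: P(θ<0.6) ≈ 0.102. Adjusting to match 0.1 gives s ≈ 75.74.
So α = 0.67·75.74 ≈ 50.75, β = 0.33·75.74 ≈ 24.99.

α ≈ 50.75, β ≈ 24.99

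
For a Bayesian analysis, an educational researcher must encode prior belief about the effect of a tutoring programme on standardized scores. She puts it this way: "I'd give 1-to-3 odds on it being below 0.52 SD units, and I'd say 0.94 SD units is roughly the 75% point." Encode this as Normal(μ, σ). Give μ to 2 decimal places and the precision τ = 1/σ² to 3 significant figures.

μ = 0.73, τ = 10.3

For Normal(μ,σ), the p-quantile is μ + z_p·σ. Here z_{0.25} = -0.6745, z_{0.75} = 0.6745.
So 0.52 = μ − 0.6745σ and 0.94 = μ + 0.6745σ.
Subtracting: σ = (0.94 − 0.52)/(0.6745 − (-0.6745)) = 0.31.
Then μ = 0.52 − (-0.6745)·0.31 = 0.73.
Precision τ = 1/σ² = 1/0.3113² = 10.3.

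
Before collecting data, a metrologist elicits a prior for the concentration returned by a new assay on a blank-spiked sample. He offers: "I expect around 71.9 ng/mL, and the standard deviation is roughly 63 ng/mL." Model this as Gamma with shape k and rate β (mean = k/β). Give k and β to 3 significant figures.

For Gamma(k, rate β): mean = k/β, variance = k/β², so CV = 1/√k.
CV = SD/mean = 63/71.9 = 0.8762, hence k = 1/CV² = 1.3.
Then β = k/mean = 1.3/71.9 = 0.0181.

k ≈ 1.3, β ≈ 0.0181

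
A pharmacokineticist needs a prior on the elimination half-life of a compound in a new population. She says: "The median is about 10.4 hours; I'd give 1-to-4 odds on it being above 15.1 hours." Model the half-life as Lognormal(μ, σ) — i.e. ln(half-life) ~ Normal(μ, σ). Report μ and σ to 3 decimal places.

If T ~ Lognormal(μ,σ) then ln T ~ Normal(μ,σ), so the p-quantile of ln T is μ + z_p·σ.
ln(10.4) = 2.342 and ln(15.1) = 2.715; z_{0.5} = 0, z_{0.8} = 0.8416.
σ = (2.715 − 2.342)/(0.8416 − (0)) = 0.443.
μ = 2.342 − (0)·0.443 = 2.342.

μ ≈ 2.342, σ ≈ 0.443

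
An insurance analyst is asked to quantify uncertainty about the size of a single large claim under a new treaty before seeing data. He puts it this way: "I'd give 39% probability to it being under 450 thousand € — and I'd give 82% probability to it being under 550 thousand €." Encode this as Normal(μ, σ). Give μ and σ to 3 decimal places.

μ = 473.380, σ = 83.704

The p-quantile of Normal(μ,σ) is μ + z_p·σ, with z_{0.39} = -0.2793 and z_{0.82} = 0.9154.
Eliminate σ: μ = (z₂·x₁ − z₁·x₂)/(z₂ − z₁) = (0.9154·450 − (-0.2793)·550)/1.195 = 473.380.
Then σ = (x₂ − x₁)/(z₂ − z₁) = (550 − 450)/1.195 = 83.704.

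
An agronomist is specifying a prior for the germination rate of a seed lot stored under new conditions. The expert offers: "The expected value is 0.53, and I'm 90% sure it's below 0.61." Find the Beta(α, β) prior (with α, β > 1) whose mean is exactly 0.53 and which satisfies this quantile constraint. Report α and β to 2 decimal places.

α ≈ 33.53, β ≈ 29.73

With mean 0.53 fixed, write α = 0.53s, β = 0.47s where s = α+β.
Need P(θ < 0.61) = 0.9 under Beta(0.53s, 0.47s). Normal approximation: (q−m)/√(m(1−m)/s) ≈ z_{0.9} = 1.28, so s ≈ 0.53·0.47·(1.28)²/(0.61−0.53)² = 63.9.
At s = 63.9: P(θ<0.61) ≈ 0.901. Adjusting to match 0.9 gives s ≈ 63.26.
So α = 0.53·63.26 ≈ 33.53, β = 0.47·63.26 ≈ 29.73.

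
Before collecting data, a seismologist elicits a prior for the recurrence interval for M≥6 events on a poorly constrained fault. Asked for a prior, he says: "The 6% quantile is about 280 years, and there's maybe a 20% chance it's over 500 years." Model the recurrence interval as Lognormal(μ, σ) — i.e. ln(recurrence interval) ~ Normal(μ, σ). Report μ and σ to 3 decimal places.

If T ~ Lognormal(μ,σ) then ln T ~ Normal(μ,σ), so the p-quantile of ln T is μ + z_p·σ.
ln(280) = 5.635 and ln(500) = 6.215; z_{0.06} = -1.555, z_{0.8} = 0.8416.
σ = (6.215 − 5.635)/(0.8416 − (-1.555)) = 0.242.
μ = 5.635 − (-1.555)·0.242 = 6.011.

μ ≈ 6.011, σ ≈ 0.242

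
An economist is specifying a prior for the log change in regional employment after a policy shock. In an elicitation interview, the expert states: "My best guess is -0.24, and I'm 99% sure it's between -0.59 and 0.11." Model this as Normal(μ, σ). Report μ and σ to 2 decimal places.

A symmetric 99% interval runs μ ± z·σ with z = 2.576.
Half-width = 0.35, so σ = 0.35/2.576 = 0.14.
μ is the stated best guess, -0.24.

μ = -0.24, σ = 0.14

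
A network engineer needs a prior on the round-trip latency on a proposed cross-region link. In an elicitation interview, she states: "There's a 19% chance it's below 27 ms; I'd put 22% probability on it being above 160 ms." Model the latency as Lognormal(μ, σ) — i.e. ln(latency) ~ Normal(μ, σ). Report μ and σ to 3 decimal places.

μ ≈ 4.242, σ ≈ 1.078

If T ~ Lognormal(μ,σ) then ln T ~ Normal(μ,σ), so the p-quantile of ln T is μ + z_p·σ.
ln(27) = 3.296 and ln(160) = 5.075; z_{0.19} = -0.8779, z_{0.78} = 0.7722.
σ = (5.075 − 3.296)/(0.7722 − (-0.8779)) = 1.078.
μ = 3.296 − (-0.8779)·1.078 = 4.242.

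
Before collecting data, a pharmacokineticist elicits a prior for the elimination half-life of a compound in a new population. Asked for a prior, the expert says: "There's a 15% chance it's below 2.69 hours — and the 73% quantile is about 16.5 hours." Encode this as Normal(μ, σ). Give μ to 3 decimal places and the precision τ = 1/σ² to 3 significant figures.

For Normal(μ,σ), the p-quantile is μ + z_p·σ. Here z_{0.15} = -1.036, z_{0.73} = 0.6128.
So 2.69 = μ − 1.036σ and 16.5 = μ + 0.6128σ.
Subtracting: σ = (16.5 − 2.69)/(0.6128 − (-1.036)) = 8.374.
Then μ = 2.69 − (-1.036)·8.374 = 11.369.
Precision τ = 1/σ² = 1/8.374² = 0.0143.

μ = 11.369, τ = 0.0143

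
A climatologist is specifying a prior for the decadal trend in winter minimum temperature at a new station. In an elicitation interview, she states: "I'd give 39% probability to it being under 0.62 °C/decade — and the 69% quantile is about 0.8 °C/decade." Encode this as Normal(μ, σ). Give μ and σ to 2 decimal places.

μ = 0.68, σ = 0.23

The p-quantile of Normal(μ,σ) is μ + z_p·σ, with z_{0.39} = -0.2793 and z_{0.69} = 0.4959.
Eliminate σ: μ = (z₂·x₁ − z₁·x₂)/(z₂ − z₁) = (0.4959·0.62 − (-0.2793)·0.8)/0.7752 = 0.68.
Then σ = (x₂ − x₁)/(z₂ − z₁) = (0.8 − 0.62)/0.7752 = 0.23.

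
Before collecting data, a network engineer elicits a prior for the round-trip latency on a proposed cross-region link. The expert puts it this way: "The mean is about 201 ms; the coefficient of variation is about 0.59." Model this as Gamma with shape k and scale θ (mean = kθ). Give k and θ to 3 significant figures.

k ≈ 2.87, θ ≈ 70

For Gamma(k, scale θ): mean = kθ, variance = kθ², so CV = 1/√k.
CV = 0.59, hence k = 1/CV² = 2.87.
Then θ = mean/k = 201/2.87 = 70.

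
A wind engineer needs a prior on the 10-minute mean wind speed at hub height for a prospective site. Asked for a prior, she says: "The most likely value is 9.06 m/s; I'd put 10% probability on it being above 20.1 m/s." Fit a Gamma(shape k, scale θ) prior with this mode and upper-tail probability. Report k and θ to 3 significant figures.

k ≈ 4.03, θ ≈ 2.99

Gamma(k,θ) with k>1 has mode (k−1)θ, so θ = 9.06/(k−1).
Need P(X < 20.1) = 0.9 with θ tied to k this way. Start at k = 2, θ = 9.06: P(X<20.1) ≈ 0.650.
Too low — raise k to concentrate. Iterating converges to k ≈ 4.03.
Then θ = 9.06/(4.03−1) ≈ 2.99.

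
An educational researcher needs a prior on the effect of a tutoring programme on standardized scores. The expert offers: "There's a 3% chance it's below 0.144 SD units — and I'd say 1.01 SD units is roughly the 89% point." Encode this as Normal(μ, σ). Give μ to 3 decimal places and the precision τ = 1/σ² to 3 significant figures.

μ = 0.668, τ = 12.9

The p-quantile of Normal(μ,σ) is μ + z_p·σ, with z_{0.03} = -1.881 and z_{0.89} = 1.227.
Eliminate σ: μ = (z₂·x₁ − z₁·x₂)/(z₂ − z₁) = (1.227·0.144 − (-1.881)·1.01)/3.107 = 0.668.
Then σ = (x₂ − x₁)/(z₂ − z₁) = (1.01 − 0.144)/3.107 = 0.279.
Precision τ = 1/σ² = 1/0.2787² = 12.9.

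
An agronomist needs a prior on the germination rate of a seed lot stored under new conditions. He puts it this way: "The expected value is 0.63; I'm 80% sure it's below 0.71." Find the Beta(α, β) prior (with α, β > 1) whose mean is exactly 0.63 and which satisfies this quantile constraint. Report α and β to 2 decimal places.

α ≈ 16.65, β ≈ 9.78

With mean 0.63 fixed, write α = 0.63s, β = 0.37s where s = α+β.
Need P(θ < 0.71) = 0.8 under Beta(0.63s, 0.37s). Normal approximation: (q−m)/√(m(1−m)/s) ≈ z_{0.8} = 0.842, so s ≈ 0.63·0.37·(0.842)²/(0.71−0.63)² = 25.8.
At s = 25.8: P(θ<0.71) ≈ 0.797. Adjusting to match 0.8 gives s ≈ 26.43.
So α = 0.63·26.43 ≈ 16.65, β = 0.37·26.43 ≈ 9.78.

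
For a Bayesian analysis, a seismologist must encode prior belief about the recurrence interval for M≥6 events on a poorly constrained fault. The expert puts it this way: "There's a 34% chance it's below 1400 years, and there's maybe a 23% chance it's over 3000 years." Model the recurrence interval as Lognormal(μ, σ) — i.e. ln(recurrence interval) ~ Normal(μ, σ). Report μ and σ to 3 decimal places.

If T ~ Lognormal(μ,σ) then ln T ~ Normal(μ,σ), so the p-quantile of ln T is μ + z_p·σ.
ln(1400) = 7.244 and ln(3000) = 8.006; z_{0.34} = -0.4125, z_{0.77} = 0.7388.
σ = (8.006 − 7.244)/(0.7388 − (-0.4125)) = 0.662.
μ = 7.244 − (-0.4125)·0.662 = 7.517.

μ ≈ 7.517, σ ≈ 0.662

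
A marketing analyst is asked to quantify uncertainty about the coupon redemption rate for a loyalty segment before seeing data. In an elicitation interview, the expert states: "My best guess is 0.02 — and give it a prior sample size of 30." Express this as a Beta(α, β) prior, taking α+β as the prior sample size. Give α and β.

Under the effective-sample-size interpretation, Beta(α, β) has prior mean α/(α+β) and prior sample size α+β.
So α+β = 30 and α/(α+β) = 0.02, giving α = 0.02·30 = 0.6 and β = 30 − 0.6 = 29.4.

α = 0.6, β = 29.4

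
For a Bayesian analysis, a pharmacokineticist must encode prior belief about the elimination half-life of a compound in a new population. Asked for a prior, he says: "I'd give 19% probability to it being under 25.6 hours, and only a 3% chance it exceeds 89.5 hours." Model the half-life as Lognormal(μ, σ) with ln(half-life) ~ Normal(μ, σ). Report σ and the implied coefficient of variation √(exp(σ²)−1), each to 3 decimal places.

If T ~ Lognormal(μ,σ) then ln T ~ Normal(μ,σ), so the p-quantile of ln T is μ + z_p·σ.
ln(25.6) = 3.243 and ln(89.5) = 4.494; z_{0.19} = -0.8779, z_{0.97} = 1.881.
σ = (4.494 − 3.243)/(1.881 − (-0.8779)) = 0.454.
μ = 3.243 − (-0.8779)·0.454 = 3.641.
CV = √(exp(σ²)−1) = √(exp(0.2059)−1) = 0.478.

σ ≈ 0.454, CV ≈ 0.478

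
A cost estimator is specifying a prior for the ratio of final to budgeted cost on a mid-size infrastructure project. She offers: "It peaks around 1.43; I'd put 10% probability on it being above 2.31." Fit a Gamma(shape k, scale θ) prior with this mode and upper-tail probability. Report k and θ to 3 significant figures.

k ≈ 9.18, θ ≈ 0.175

Gamma(k,θ) with k>1 has mode (k−1)θ, so θ = 1.43/(k−1).
Need P(X < 2.31) = 0.9 with θ tied to k this way. Start at k = 2, θ = 1.43: P(X<2.31) ≈ 0.480.
Too low — raise k to concentrate. Iterating converges to k ≈ 9.18.
Then θ = 1.43/(9.18−1) ≈ 0.175.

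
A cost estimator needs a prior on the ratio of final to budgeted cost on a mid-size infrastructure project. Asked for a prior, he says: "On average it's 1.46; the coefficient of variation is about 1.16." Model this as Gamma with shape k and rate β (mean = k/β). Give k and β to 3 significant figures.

k ≈ 0.743, β ≈ 0.509

For Gamma(k, rate β): mean = k/β, variance = k/β², so CV = 1/√k.
CV = 1.16, hence k = 1/CV² = 0.743.
Then β = k/mean = 0.743/1.46 = 0.509.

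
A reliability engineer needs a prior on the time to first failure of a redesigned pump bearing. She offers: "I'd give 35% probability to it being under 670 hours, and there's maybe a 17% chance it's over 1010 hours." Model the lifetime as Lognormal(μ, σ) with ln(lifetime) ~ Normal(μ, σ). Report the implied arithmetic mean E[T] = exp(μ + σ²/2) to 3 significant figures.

E[T] ≈ 790 hours

If T ~ Lognormal(μ,σ) then ln T ~ Normal(μ,σ), so the p-quantile of ln T is μ + z_p·σ.
ln(670) = 6.507 and ln(1010) = 6.918; z_{0.35} = -0.3853, z_{0.83} = 0.9542.
σ = (6.918 − 6.507)/(0.9542 − (-0.3853)) = 0.306.
μ = 6.507 − (-0.3853)·0.306 = 6.625.
E[T] = exp(μ + σ²/2) = exp(6.625 + 0.0469) = 790 hours.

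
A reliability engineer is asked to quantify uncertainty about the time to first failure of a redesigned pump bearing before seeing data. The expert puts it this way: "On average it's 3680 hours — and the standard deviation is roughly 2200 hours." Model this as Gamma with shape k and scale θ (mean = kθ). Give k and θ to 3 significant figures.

k ≈ 2.8, θ ≈ 1320

For Gamma(k, scale θ): mean = kθ, variance = kθ², so CV = 1/√k.
CV = SD/mean = 2200/3680 = 0.5978, hence k = 1/CV² = 2.8.
Then θ = mean/k = 3680/2.8 = 1320.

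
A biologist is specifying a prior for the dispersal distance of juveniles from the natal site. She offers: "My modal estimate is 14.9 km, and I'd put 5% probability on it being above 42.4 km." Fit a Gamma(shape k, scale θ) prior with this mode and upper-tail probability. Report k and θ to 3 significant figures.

Gamma(k,θ) with k>1 has mode (k−1)θ, so θ = 14.9/(k−1).
Need P(X < 42.4) = 0.95 with θ tied to k this way. Start at k = 2, θ = 14.9: P(X<42.4) ≈ 0.777.
Too low — raise k to concentrate. Iterating converges to k ≈ 3.44.
Then θ = 14.9/(3.44−1) ≈ 6.1.

k ≈ 3.44, θ ≈ 6.1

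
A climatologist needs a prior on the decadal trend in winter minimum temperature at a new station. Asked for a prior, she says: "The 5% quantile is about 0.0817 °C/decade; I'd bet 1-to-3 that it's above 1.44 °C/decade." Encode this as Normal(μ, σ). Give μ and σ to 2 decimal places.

The p-quantile of Normal(μ,σ) is μ + z_p·σ, with z_{0.05} = -1.645 and z_{0.75} = 0.6745.
Eliminate σ: μ = (z₂·x₁ − z₁·x₂)/(z₂ − z₁) = (0.6745·0.0817 − (-1.645)·1.44)/2.319 = 1.04.
Then σ = (x₂ − x₁)/(z₂ − z₁) = (1.44 − 0.0817)/2.319 = 0.59.

μ = 1.04, σ = 0.59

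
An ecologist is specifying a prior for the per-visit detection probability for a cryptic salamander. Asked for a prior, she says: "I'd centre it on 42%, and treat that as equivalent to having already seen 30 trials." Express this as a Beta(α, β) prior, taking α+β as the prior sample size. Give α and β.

Under the effective-sample-size interpretation, Beta(α, β) has prior mean α/(α+β) and prior sample size α+β.
So α+β = 30 and α/(α+β) = 0.42, giving α = 0.42·30 = 12.6 and β = 30 − 12.6 = 17.4.

α = 12.6, β = 17.4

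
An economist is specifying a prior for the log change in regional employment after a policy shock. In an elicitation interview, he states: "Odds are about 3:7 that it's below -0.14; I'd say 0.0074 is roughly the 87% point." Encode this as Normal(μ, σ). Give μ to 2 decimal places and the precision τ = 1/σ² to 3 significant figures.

μ = -0.09, τ = 125

For Normal(μ,σ), the p-quantile is μ + z_p·σ. Here z_{0.3} = -0.5244, z_{0.87} = 1.126.
So -0.14 = μ − 0.5244σ and 0.0074 = μ + 1.126σ.
Subtracting: σ = (0.0074 − -0.14)/(1.126 − (-0.5244)) = 0.09.
Then μ = -0.14 − (-0.5244)·0.09 = -0.09.
Precision τ = 1/σ² = 1/0.08929² = 125.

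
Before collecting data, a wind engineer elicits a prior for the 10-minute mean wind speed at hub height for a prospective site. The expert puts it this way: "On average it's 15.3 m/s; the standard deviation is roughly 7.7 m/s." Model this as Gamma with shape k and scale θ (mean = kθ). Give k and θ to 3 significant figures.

k ≈ 3.95, θ ≈ 3.88

For Gamma(k, scale θ): mean = kθ, variance = kθ², so CV = 1/√k.
CV = SD/mean = 7.7/15.3 = 0.5033, hence k = 1/CV² = 3.95.
Then θ = mean/k = 15.3/3.95 = 3.88.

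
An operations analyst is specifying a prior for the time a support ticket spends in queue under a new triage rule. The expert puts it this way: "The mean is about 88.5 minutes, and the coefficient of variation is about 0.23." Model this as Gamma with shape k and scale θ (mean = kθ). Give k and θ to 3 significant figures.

For Gamma(k, scale θ): mean = kθ, variance = kθ², so CV = 1/√k.
CV = 0.23, hence k = 1/CV² = 18.9.
Then θ = mean/k = 88.5/18.9 = 4.68.

k ≈ 18.9, θ ≈ 4.68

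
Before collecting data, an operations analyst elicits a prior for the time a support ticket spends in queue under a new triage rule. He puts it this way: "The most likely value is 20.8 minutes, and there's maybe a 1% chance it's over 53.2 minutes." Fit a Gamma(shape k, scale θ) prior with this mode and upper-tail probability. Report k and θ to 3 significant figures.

Gamma(k,θ) with k>1 has mode (k−1)θ, so θ = 20.8/(k−1).
Need P(X < 53.2) = 0.99 with θ tied to k this way. Start at k = 2, θ = 20.8: P(X<53.2) ≈ 0.724.
Too low — raise k to concentrate. Iterating converges to k ≈ 6.3.
Then θ = 20.8/(6.3−1) ≈ 3.93.

k ≈ 6.3, θ ≈ 3.93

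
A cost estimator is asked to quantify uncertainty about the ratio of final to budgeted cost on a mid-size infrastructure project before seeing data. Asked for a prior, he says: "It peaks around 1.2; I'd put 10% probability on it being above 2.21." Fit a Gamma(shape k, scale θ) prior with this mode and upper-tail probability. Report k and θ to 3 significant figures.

k ≈ 6.12, θ ≈ 0.235

Gamma(k,θ) with k>1 has mode (k−1)θ, so θ = 1.2/(k−1).
Need P(X < 2.21) = 0.9 with θ tied to k this way. Start at k = 2, θ = 1.2: P(X<2.21) ≈ 0.549.
Too low — raise k to concentrate. Iterating converges to k ≈ 6.12.
Then θ = 1.2/(6.12−1) ≈ 0.235.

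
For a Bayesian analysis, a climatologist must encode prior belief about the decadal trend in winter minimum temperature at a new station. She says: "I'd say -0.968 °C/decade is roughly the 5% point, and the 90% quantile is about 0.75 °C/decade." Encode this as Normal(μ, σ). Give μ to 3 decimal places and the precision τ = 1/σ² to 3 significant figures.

The p-quantile of Normal(μ,σ) is μ + z_p·σ, with z_{0.05} = -1.645 and z_{0.9} = 1.282.
Eliminate σ: μ = (z₂·x₁ − z₁·x₂)/(z₂ − z₁) = (1.282·-0.968 − (-1.645)·0.75)/2.926 = -0.002.
Then σ = (x₂ − x₁)/(z₂ − z₁) = (0.75 − -0.968)/2.926 = 0.587.
Precision τ = 1/σ² = 1/0.5871² = 2.9.

μ = -0.002, τ = 2.9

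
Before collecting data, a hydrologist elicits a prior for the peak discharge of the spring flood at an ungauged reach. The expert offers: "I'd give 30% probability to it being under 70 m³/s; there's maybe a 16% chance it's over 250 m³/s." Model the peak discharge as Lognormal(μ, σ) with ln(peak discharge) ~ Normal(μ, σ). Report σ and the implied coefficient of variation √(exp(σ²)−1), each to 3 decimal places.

σ ≈ 0.838, CV ≈ 1.009

If T ~ Lognormal(μ,σ) then ln T ~ Normal(μ,σ), so the p-quantile of ln T is μ + z_p·σ.
ln(70) = 4.248 and ln(250) = 5.521; z_{0.3} = -0.5244, z_{0.84} = 0.9945.
σ = (5.521 − 4.248)/(0.9945 − (-0.5244)) = 0.838.
μ = 4.248 − (-0.5244)·0.838 = 4.688.
CV = √(exp(σ²)−1) = √(exp(0.7024)−1) = 1.009.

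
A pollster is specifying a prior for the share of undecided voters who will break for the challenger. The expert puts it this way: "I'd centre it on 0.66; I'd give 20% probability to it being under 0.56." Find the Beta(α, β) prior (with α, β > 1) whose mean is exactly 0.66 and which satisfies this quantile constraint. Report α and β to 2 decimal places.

With mean 0.66 fixed, write α = 0.66s, β = 0.34s where s = α+β.
Need P(θ < 0.56) = 0.2 under Beta(0.66s, 0.34s). Normal approximation: (q−m)/√(m(1−m)/s) ≈ z_{0.2} = -0.842, so s ≈ 0.66·0.34·(-0.842)²/(0.56−0.66)² = 15.9.
At s = 15.9: P(θ<0.56) ≈ 0.196. Adjusting to match 0.2 gives s ≈ 15.29.
So α = 0.66·15.29 ≈ 10.09, β = 0.34·15.29 ≈ 5.20.

α ≈ 10.09, β ≈ 5.20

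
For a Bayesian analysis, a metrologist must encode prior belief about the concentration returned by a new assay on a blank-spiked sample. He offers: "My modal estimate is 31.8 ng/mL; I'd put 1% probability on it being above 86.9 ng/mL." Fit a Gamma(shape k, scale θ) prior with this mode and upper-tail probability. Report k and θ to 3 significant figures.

Gamma(k,θ) with k>1 has mode (k−1)θ, so θ = 31.8/(k−1).
Need P(X < 86.9) = 0.99 with θ tied to k this way. Start at k = 2, θ = 31.8: P(X<86.9) ≈ 0.757.
Too low — raise k to concentrate. Iterating converges to k ≈ 5.55.
Then θ = 31.8/(5.55−1) ≈ 6.98.

k ≈ 5.55, θ ≈ 6.98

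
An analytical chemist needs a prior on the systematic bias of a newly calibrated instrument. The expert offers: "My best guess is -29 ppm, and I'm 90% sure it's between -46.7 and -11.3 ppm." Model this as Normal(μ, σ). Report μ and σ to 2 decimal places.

A symmetric 90% interval runs μ ± z·σ with z = 1.645.
Half-width = 17.7, so σ = 17.7/1.645 = 10.76.
μ is the stated best guess, -29.00.

μ = -29.00, σ = 10.76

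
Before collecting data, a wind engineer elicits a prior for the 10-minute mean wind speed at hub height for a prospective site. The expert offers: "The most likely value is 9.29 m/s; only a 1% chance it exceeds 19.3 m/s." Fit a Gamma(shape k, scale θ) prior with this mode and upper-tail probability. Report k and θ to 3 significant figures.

Gamma(k,θ) with k>1 has mode (k−1)θ, so θ = 9.29/(k−1).
Need P(X < 19.3) = 0.99 with θ tied to k this way. Start at k = 2, θ = 9.29: P(X<19.3) ≈ 0.615.
Too low — raise k to concentrate. Iterating converges to k ≈ 10.1.
Then θ = 9.29/(10.1−1) ≈ 1.02.

k ≈ 10.1, θ ≈ 1.02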